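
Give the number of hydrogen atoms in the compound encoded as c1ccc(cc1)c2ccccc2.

Hydrogens are implicit in SMILES; fill each atom to its normal valence:
  10 × C (aromatic): 1 H each → 10
  2 × C (aromatic): no H
  Total hydrogens = 10.

10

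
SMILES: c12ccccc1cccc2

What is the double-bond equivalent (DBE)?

Molecular formula from the SMILES: C10H8.
DoU = (2C + 2 + N − H − X)/2 = (2·10 + 2 + 0 − 8 − 0)/2 = 14/2 = 7.
(Structurally: 2 ring(s) + 5 π bond(s) = 7.)

7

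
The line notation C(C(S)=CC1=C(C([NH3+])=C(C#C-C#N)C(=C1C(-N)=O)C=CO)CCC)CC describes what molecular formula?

Heavy atoms from the SMILES: 20 C, 3 N, 2 O, 1 S.
Implicit hydrogens by atom environment:
  6 × C (aromatic): no H
  5 × C: no H
  4 × C: 2 H each → 8
  3 × C: 1 H each → 3
  2 × C: 3 H each → 6
  1 × N (charge +1): 3 H
  1 × N: 2 H
  1 × N: no H
  1 × O: 1 H
  1 × O: no H
  1 × S: 1 H
  Total hydrogens = 24.
Net charge +1.
Molecular formula: C20H24N3O2S+

C20H24N3O2S+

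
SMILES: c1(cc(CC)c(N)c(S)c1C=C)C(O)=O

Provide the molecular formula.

C11H13NO2S

Heavy atoms from the SMILES: 11 C, 1 N, 2 O, 1 S.
Implicit hydrogens by atom environment:
  5 × C (aromatic): no H
  2 × C: 2 H each → 4
  1 × C: 3 H
  1 × C (aromatic): 1 H
  1 × C: 1 H
  1 × C: no H
  1 × N: 2 H
  1 × O: 1 H
  1 × O: no H
  1 × S: 1 H
  Total hydrogens = 13.
Molecular formula: C11H13NO2S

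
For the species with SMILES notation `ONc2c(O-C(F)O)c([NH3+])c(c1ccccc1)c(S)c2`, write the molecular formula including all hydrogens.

Heavy atoms from the SMILES: 13 C, 1 F, 2 N, 3 O, 1 S.
Implicit hydrogens by atom environment:
  6 × C (aromatic): 1 H each → 6
  6 × C (aromatic): no H
  2 × O: 1 H each → 2
  1 × C: 1 H
  1 × F: no H
  1 × N (charge +1): 3 H
  1 × N: 1 H
  1 × O: no H
  1 × S: 1 H
  Total hydrogens = 14.
Net charge +1.
Molecular formula: C13H14FN2O3S+

C13H14FN2O3S+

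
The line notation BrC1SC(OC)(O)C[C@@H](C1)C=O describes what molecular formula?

Heavy atoms from the SMILES: 1 Br, 7 C, 3 O, 1 S.
Implicit hydrogens by atom environment:
  3 × C: 1 H each → 3
  2 × C: 2 H each → 4
  2 × O: no H
  1 × Br: no H
  1 × C: 3 H
  1 × C: no H
  1 × O: 1 H
  1 × S: no H
  Total hydrogens = 11.
Molecular formula: C7H11BrO3S

C7H11BrO3S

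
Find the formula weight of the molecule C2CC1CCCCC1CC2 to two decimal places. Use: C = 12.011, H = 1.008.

138.25

Molecular formula: C10H18.
M = 10×12.011 + 18×1.008 = 138.25 g/mol.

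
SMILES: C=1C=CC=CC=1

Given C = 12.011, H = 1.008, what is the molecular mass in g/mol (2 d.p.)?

78.11

Molecular formula: C6H6.
M = 6×12.011 + 6×1.008 = 78.11 g/mol.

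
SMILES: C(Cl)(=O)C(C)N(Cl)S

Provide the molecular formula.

C3H5Cl2NOS

Heavy atoms from the SMILES: 3 C, 2 Cl, 1 N, 1 O, 1 S.
Implicit hydrogens by atom environment:
  2 × Cl: no H
  1 × C: 3 H
  1 × C: 1 H
  1 × C: no H
  1 × N: no H
  1 × O: no H
  1 × S: 1 H
  Total hydrogens = 5.
Molecular formula: C3H5Cl2NOS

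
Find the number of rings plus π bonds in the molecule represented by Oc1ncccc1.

4

Molecular formula from the SMILES: C5H5NO.
DoU = (2C + 2 + N − H − X)/2 = (2·5 + 2 + 1 − 5 − 0)/2 = 8/2 = 4.
(Structurally: 1 ring(s) + 3 π bond(s) = 4.)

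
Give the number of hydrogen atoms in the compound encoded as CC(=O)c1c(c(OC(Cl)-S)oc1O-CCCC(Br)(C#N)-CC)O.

17

Hydrogens are implicit in SMILES; fill each atom to its normal valence:
  4 × C: 2 H each → 8
  4 × C (aromatic): no H
  3 × C: no H
  3 × O: no H
  2 × C: 3 H each → 6
  1 × Br: no H
  1 × C: 1 H
  1 × Cl: no H
  1 × N: no H
  1 × O: 1 H
  1 × O (aromatic): no H
  1 × S: 1 H
  Total hydrogens = 17.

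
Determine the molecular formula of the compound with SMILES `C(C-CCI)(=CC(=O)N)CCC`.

C9H16INO

Heavy atoms from the SMILES: 9 C, 1 I, 1 N, 1 O.
Implicit hydrogens by atom environment:
  5 × C: 2 H each → 10
  2 × C: no H
  1 × C: 3 H
  1 × C: 1 H
  1 × I: no H
  1 × N: 2 H
  1 × O: no H
  Total hydrogens = 16.
Molecular formula: C9H16INO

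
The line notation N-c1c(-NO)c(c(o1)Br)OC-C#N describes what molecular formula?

Heavy atoms from the SMILES: 1 Br, 6 C, 3 N, 3 O.
Implicit hydrogens by atom environment:
  4 × C (aromatic): no H
  1 × Br: no H
  1 × C: 2 H
  1 × C: no H
  1 × N: 2 H
  1 × N: 1 H
  1 × N: no H
  1 × O: 1 H
  1 × O (aromatic): no H
  1 × O: no H
  Total hydrogens = 6.
Molecular formula: C6H6BrN3O3

C6H6BrN3O3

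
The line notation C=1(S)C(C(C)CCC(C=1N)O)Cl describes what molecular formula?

C8H14ClNOS

Heavy atoms from the SMILES: 8 C, 1 Cl, 1 N, 1 O, 1 S.
Implicit hydrogens by atom environment:
  3 × C: 1 H each → 3
  2 × C: 2 H each → 4
  2 × C: no H
  1 × C: 3 H
  1 × Cl: no H
  1 × N: 2 H
  1 × O: 1 H
  1 × S: 1 H
  Total hydrogens = 14.
Molecular formula: C8H14ClNOS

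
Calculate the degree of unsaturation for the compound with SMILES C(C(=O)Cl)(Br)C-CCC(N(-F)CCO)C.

1

Molecular formula from the SMILES: C9H16BrClFNO2.
DoU = (2C + 2 + N − H − X)/2 = (2·9 + 2 + 1 − 16 − 3)/2 = 2/2 = 1.
(Structurally: 0 ring(s) + 1 π bond(s) = 1.)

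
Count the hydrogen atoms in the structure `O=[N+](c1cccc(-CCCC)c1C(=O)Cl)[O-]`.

12

Hydrogens are implicit in SMILES; fill each atom to its normal valence:
  3 × C: 2 H each → 6
  3 × C (aromatic): 1 H each → 3
  3 × C (aromatic): no H
  2 × O: no H
  1 × C: 3 H
  1 × C: no H
  1 × Cl: no H
  1 × N (charge +1): no H
  1 × O (charge -1): no H
  Total hydrogens = 12.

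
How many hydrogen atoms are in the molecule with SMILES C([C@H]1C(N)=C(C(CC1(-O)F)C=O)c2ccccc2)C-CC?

22

Hydrogens are implicit in SMILES; fill each atom to its normal valence:
  5 × C (aromatic): 1 H each → 5
  4 × C: 2 H each → 8
  3 × C: 1 H each → 3
  3 × C: no H
  1 × C: 3 H
  1 × C (aromatic): no H
  1 × F: no H
  1 × N: 2 H
  1 × O: 1 H
  1 × O: no H
  Total hydrogens = 22.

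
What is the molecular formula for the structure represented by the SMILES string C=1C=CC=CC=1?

C6H6

Heavy atoms from the SMILES: 6 C.
Implicit hydrogens by atom environment:
  6 × C (aromatic): 1 H each → 6
  Total hydrogens = 6.
Molecular formula: C6H6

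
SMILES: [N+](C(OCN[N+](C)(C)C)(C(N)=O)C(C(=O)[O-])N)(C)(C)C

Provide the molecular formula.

Heavy atoms from the SMILES: 11 C, 5 N, 4 O.
Implicit hydrogens by atom environment:
  6 × C: 3 H each → 18
  3 × C: no H
  3 × O: no H
  2 × N: 2 H each → 4
  2 × N (charge +1): no H
  1 × C: 2 H
  1 × C: 1 H
  1 × N: 1 H
  1 × O (charge -1): no H
  Total hydrogens = 26.
Net charge +1.
Molecular formula: C11H26N5O4+

C11H26N5O4+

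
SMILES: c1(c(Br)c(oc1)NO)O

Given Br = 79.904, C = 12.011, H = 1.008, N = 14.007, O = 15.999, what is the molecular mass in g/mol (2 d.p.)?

Molecular formula: C4H4BrNO3.
M = 1×79.904 + 4×12.011 + 4×1.008 + 1×14.007 + 3×15.999 = 193.98 g/mol.

193.98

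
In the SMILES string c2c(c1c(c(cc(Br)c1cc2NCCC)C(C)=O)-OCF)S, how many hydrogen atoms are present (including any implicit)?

Hydrogens are implicit in SMILES; fill each atom to its normal valence:
  7 × C (aromatic): no H
  3 × C: 2 H each → 6
  3 × C (aromatic): 1 H each → 3
  2 × C: 3 H each → 6
  2 × O: no H
  1 × Br: no H
  1 × C: no H
  1 × F: no H
  1 × N: 1 H
  1 × S: 1 H
  Total hydrogens = 17.

17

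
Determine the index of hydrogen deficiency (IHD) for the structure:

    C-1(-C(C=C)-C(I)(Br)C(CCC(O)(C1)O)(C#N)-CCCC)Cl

Molecular formula from the SMILES: C15H22BrClINO2.
DoU = (2C + 2 + N − H − X)/2 = (2·15 + 2 + 1 − 22 − 3)/2 = 8/2 = 4.
(Structurally: 1 ring(s) + 3 π bond(s) = 4.)

4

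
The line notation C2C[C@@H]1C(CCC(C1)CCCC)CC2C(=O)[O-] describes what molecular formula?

C15H25O2-

Heavy atoms from the SMILES: 15 C, 2 O.
Implicit hydrogens by atom environment:
  9 × C: 2 H each → 18
  4 × C: 1 H each → 4
  1 × C: 3 H
  1 × C: no H
  1 × O: no H
  1 × O (charge -1): no H
  Total hydrogens = 25.
Net charge -1.
Molecular formula: C15H25O2-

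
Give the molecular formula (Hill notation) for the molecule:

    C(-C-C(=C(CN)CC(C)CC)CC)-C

Heavy atoms from the SMILES: 13 C, 1 N.
Implicit hydrogens by atom environment:
  6 × C: 2 H each → 12
  4 × C: 3 H each → 12
  2 × C: no H
  1 × C: 1 H
  1 × N: 2 H
  Total hydrogens = 27.
Molecular formula: C13H27N

C13H27N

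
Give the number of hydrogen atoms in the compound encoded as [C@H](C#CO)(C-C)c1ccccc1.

12

Hydrogens are implicit in SMILES; fill each atom to its normal valence:
  5 × C (aromatic): 1 H each → 5
  2 × C: no H
  1 × C: 3 H
  1 × C: 2 H
  1 × C: 1 H
  1 × C (aromatic): no H
  1 × O: 1 H
  Total hydrogens = 12.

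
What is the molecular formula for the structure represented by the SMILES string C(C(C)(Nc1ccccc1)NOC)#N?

C10H13N3O

Heavy atoms from the SMILES: 10 C, 3 N, 1 O.
Implicit hydrogens by atom environment:
  5 × C (aromatic): 1 H each → 5
  2 × C: 3 H each → 6
  2 × C: no H
  2 × N: 1 H each → 2
  1 × C (aromatic): no H
  1 × N: no H
  1 × O: no H
  Total hydrogens = 13.
Molecular formula: C10H13N3O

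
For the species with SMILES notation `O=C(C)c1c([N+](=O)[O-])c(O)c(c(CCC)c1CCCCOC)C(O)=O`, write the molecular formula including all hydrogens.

C17H23NO7

Heavy atoms from the SMILES: 17 C, 1 N, 7 O.
Implicit hydrogens by atom environment:
  6 × C: 2 H each → 12
  6 × C (aromatic): no H
  4 × O: no H
  3 × C: 3 H each → 9
  2 × C: no H
  2 × O: 1 H each → 2
  1 × N (charge +1): no H
  1 × O (charge -1): no H
  Total hydrogens = 23.
Molecular formula: C17H23NO7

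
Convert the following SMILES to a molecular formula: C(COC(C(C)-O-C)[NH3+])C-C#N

Heavy atoms from the SMILES: 8 C, 2 N, 2 O.
Implicit hydrogens by atom environment:
  3 × C: 2 H each → 6
  2 × C: 3 H each → 6
  2 × C: 1 H each → 2
  2 × O: no H
  1 × C: no H
  1 × N (charge +1): 3 H
  1 × N: no H
  Total hydrogens = 17.
Net charge +1.
Molecular formula: C8H17N2O2+

C8H17N2O2+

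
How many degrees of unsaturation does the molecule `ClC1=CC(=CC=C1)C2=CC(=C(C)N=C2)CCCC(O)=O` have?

9

Molecular formula from the SMILES: C16H16ClNO2.
DoU = (2C + 2 + N − H − X)/2 = (2·16 + 2 + 1 − 16 − 1)/2 = 18/2 = 9.
(Structurally: 2 ring(s) + 7 π bond(s) = 9.)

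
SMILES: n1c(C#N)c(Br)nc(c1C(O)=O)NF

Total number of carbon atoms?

The symbol for carbon appears 6 times in the SMILES. Lowercase c denotes aromatic carbon and counts toward C.

6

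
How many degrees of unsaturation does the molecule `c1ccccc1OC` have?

4

Molecular formula from the SMILES: C7H8O.
DoU = (2C + 2 + N − H − X)/2 = (2·7 + 2 + 0 − 8 − 0)/2 = 8/2 = 4.
(Structurally: 1 ring(s) + 3 π bond(s) = 4.)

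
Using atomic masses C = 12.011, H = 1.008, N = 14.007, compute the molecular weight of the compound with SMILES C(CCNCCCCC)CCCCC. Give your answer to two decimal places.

Molecular formula: C13H29N.
M = 13×12.011 + 29×1.008 + 1×14.007 = 199.38 g/mol.

199.38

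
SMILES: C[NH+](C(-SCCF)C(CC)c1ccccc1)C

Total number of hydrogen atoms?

23

Hydrogens are implicit in SMILES; fill each atom to its normal valence:
  5 × C (aromatic): 1 H each → 5
  3 × C: 3 H each → 9
  3 × C: 2 H each → 6
  2 × C: 1 H each → 2
  1 × C (aromatic): no H
  1 × F: no H
  1 × N (charge +1): 1 H
  1 × S: no H
  Total hydrogens = 23.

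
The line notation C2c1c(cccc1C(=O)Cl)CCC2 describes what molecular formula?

C11H11ClO

Heavy atoms from the SMILES: 11 C, 1 Cl, 1 O.
Implicit hydrogens by atom environment:
  4 × C: 2 H each → 8
  3 × C (aromatic): 1 H each → 3
  3 × C (aromatic): no H
  1 × C: no H
  1 × Cl: no H
  1 × O: no H
  Total hydrogens = 11.
Molecular formula: C11H11ClO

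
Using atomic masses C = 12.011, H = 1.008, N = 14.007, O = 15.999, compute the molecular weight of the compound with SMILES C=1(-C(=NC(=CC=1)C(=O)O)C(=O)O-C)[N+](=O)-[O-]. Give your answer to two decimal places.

226.14

Molecular formula: C8H6N2O6.
M = 8×12.011 + 6×1.008 + 2×14.007 + 6×15.999 = 226.14 g/mol.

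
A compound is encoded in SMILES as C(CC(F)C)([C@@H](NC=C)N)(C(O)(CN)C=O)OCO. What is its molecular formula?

Heavy atoms from the SMILES: 11 C, 1 F, 3 N, 4 O.
Implicit hydrogens by atom environment:
  4 × C: 2 H each → 8
  4 × C: 1 H each → 4
  2 × C: no H
  2 × N: 2 H each → 4
  2 × O: 1 H each → 2
  2 × O: no H
  1 × C: 3 H
  1 × F: no H
  1 × N: 1 H
  Total hydrogens = 22.
Molecular formula: C11H22FN3O4

C11H22FN3O4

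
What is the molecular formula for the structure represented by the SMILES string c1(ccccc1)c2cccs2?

Heavy atoms from the SMILES: 10 C, 1 S.
Implicit hydrogens by atom environment:
  8 × C (aromatic): 1 H each → 8
  2 × C (aromatic): no H
  1 × S (aromatic): no H
  Total hydrogens = 8.
Molecular formula: C10H8S

C10H8S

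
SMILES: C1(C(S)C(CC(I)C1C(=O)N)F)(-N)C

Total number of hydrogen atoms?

Hydrogens are implicit in SMILES; fill each atom to its normal valence:
  4 × C: 1 H each → 4
  2 × C: no H
  2 × N: 2 H each → 4
  1 × C: 3 H
  1 × C: 2 H
  1 × F: no H
  1 × I: no H
  1 × O: no H
  1 × S: 1 H
  Total hydrogens = 14.

14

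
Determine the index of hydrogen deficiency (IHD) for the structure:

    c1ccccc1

4

Molecular formula from the SMILES: C6H6.
DoU = (2C + 2 + N − H − X)/2 = (2·6 + 2 + 0 − 6 − 0)/2 = 8/2 = 4.
(Structurally: 1 ring(s) + 3 π bond(s) = 4.)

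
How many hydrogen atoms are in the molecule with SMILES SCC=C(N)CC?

11

Hydrogens are implicit in SMILES; fill each atom to its normal valence:
  2 × C: 2 H each → 4
  1 × C: 3 H
  1 × C: 1 H
  1 × C: no H
  1 × N: 2 H
  1 × S: 1 H
  Total hydrogens = 11.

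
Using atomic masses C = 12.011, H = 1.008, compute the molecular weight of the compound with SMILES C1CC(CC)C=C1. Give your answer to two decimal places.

96.17

Molecular formula: C7H12.
M = 7×12.011 + 12×1.008 = 96.17 g/mol.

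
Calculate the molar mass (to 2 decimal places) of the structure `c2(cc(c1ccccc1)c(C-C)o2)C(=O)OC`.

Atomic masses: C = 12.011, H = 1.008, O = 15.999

Molecular formula: C14H14O3.
M = 14×12.011 + 14×1.008 + 3×15.999 = 230.26 g/mol.

230.26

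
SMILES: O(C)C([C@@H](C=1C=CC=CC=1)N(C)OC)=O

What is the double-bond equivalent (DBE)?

Molecular formula from the SMILES: C11H15NO3.
DoU = (2C + 2 + N − H − X)/2 = (2·11 + 2 + 1 − 15 − 0)/2 = 10/2 = 5.
(Structurally: 1 ring(s) + 4 π bond(s) = 5.)

5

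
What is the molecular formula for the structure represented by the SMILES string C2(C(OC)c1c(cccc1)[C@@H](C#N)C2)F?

C12H12FNO

Heavy atoms from the SMILES: 12 C, 1 F, 1 N, 1 O.
Implicit hydrogens by atom environment:
  4 × C (aromatic): 1 H each → 4
  3 × C: 1 H each → 3
  2 × C (aromatic): no H
  1 × C: 3 H
  1 × C: 2 H
  1 × C: no H
  1 × F: no H
  1 × N: no H
  1 × O: no H
  Total hydrogens = 12.
Molecular formula: C12H12FNO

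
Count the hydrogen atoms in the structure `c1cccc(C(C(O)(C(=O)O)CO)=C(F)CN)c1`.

Hydrogens are implicit in SMILES; fill each atom to its normal valence:
  5 × C (aromatic): 1 H each → 5
  4 × C: no H
  3 × O: 1 H each → 3
  2 × C: 2 H each → 4
  1 × C (aromatic): no H
  1 × F: no H
  1 × N: 2 H
  1 × O: no H
  Total hydrogens = 14.

14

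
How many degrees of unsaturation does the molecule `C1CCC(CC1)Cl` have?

1

Molecular formula from the SMILES: C6H11Cl.
DoU = (2C + 2 + N − H − X)/2 = (2·6 + 2 + 0 − 11 − 1)/2 = 2/2 = 1.
(Structurally: 1 ring(s) + 0 π bond(s) = 1.)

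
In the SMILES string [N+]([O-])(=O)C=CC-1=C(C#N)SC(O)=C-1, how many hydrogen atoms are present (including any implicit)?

Hydrogens are implicit in SMILES; fill each atom to its normal valence:
  3 × C (aromatic): no H
  2 × C: 1 H each → 2
  1 × C (aromatic): 1 H
  1 × C: no H
  1 × N: no H
  1 × N (charge +1): no H
  1 × O: 1 H
  1 × O: no H
  1 × O (charge -1): no H
  1 × S (aromatic): no H
  Total hydrogens = 4.

4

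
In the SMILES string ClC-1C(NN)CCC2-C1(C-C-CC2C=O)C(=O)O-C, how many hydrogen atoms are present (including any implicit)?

21

Hydrogens are implicit in SMILES; fill each atom to its normal valence:
  5 × C: 2 H each → 10
  5 × C: 1 H each → 5
  3 × O: no H
  2 × C: no H
  1 × C: 3 H
  1 × Cl: no H
  1 × N: 2 H
  1 × N: 1 H
  Total hydrogens = 21.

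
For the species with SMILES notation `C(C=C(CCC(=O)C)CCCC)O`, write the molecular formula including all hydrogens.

Heavy atoms from the SMILES: 11 C, 2 O.
Implicit hydrogens by atom environment:
  6 × C: 2 H each → 12
  2 × C: 3 H each → 6
  2 × C: no H
  1 × C: 1 H
  1 × O: 1 H
  1 × O: no H
  Total hydrogens = 20.
Molecular formula: C11H20O2

C11H20O2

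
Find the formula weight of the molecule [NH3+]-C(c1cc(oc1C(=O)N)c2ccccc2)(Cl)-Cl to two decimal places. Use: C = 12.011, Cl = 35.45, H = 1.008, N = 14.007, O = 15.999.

Molecular formula: C12H11Cl2N2O2+.
M = 12×12.011 + 2×35.45 + 11×1.008 + 2×14.007 + 2×15.999 = 286.13 g/mol.

286.13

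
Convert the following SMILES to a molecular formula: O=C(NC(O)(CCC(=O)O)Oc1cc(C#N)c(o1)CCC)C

Heavy atoms from the SMILES: 14 C, 2 N, 6 O.
Implicit hydrogens by atom environment:
  4 × C: 2 H each → 8
  4 × C: no H
  3 × C (aromatic): no H
  3 × O: no H
  2 × C: 3 H each → 6
  2 × O: 1 H each → 2
  1 × C (aromatic): 1 H
  1 × N: 1 H
  1 × N: no H
  1 × O (aromatic): no H
  Total hydrogens = 18.
Molecular formula: C14H18N2O6

C14H18N2O6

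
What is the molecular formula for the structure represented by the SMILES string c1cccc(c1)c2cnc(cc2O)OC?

Heavy atoms from the SMILES: 12 C, 1 N, 2 O.
Implicit hydrogens by atom environment:
  7 × C (aromatic): 1 H each → 7
  4 × C (aromatic): no H
  1 × C: 3 H
  1 × N (aromatic): no H
  1 × O: 1 H
  1 × O: no H
  Total hydrogens = 11.
Molecular formula: C12H11NO2

C12H11NO2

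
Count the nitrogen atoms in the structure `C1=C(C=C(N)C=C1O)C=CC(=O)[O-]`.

1

The symbol for nitrogen appears 1 time in the SMILES.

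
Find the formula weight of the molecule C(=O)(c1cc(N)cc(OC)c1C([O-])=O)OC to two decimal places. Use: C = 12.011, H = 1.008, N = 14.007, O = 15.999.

224.19

Molecular formula: C10H10NO5-.
M = 10×12.011 + 10×1.008 + 1×14.007 + 5×15.999 = 224.19 g/mol.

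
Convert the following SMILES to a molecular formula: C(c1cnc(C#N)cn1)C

C7H7N3

Heavy atoms from the SMILES: 7 C, 3 N.
Implicit hydrogens by atom environment:
  2 × C (aromatic): 1 H each → 2
  2 × C (aromatic): no H
  2 × N (aromatic): no H
  1 × C: 3 H
  1 × C: 2 H
  1 × C: no H
  1 × N: no H
  Total hydrogens = 7.
Molecular formula: C7H7N3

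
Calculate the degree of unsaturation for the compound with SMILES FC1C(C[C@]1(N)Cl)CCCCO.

Molecular formula from the SMILES: C8H15ClFNO.
DoU = (2C + 2 + N − H − X)/2 = (2·8 + 2 + 1 − 15 − 2)/2 = 2/2 = 1.
(Structurally: 1 ring(s) + 0 π bond(s) = 1.)

1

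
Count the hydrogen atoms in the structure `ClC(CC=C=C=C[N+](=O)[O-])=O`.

Hydrogens are implicit in SMILES; fill each atom to its normal valence:
  3 × C: no H
  2 × C: 1 H each → 2
  2 × O: no H
  1 × C: 2 H
  1 × Cl: no H
  1 × N (charge +1): no H
  1 × O (charge -1): no H
  Total hydrogens = 4.

4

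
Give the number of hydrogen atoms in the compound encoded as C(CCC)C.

12

Hydrogens are implicit in SMILES; fill each atom to its normal valence:
  3 × C: 2 H each → 6
  2 × C: 3 H each → 6
  Total hydrogens = 12.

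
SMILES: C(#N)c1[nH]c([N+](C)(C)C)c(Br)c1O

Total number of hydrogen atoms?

11

Hydrogens are implicit in SMILES; fill each atom to its normal valence:
  4 × C (aromatic): no H
  3 × C: 3 H each → 9
  1 × Br: no H
  1 × C: no H
  1 × N (aromatic): 1 H
  1 × N: no H
  1 × N (charge +1): no H
  1 × O: 1 H
  Total hydrogens = 11.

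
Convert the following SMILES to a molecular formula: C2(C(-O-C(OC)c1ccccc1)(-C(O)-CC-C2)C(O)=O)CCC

Heavy atoms from the SMILES: 18 C, 5 O.
Implicit hydrogens by atom environment:
  5 × C: 2 H each → 10
  5 × C (aromatic): 1 H each → 5
  3 × C: 1 H each → 3
  3 × O: no H
  2 × C: 3 H each → 6
  2 × C: no H
  2 × O: 1 H each → 2
  1 × C (aromatic): no H
  Total hydrogens = 26.
Molecular formula: C18H26O5

C18H26O5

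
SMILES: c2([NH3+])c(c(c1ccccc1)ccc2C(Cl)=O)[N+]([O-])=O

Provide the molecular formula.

C13H10ClN2O3+

Heavy atoms from the SMILES: 13 C, 1 Cl, 2 N, 3 O.
Implicit hydrogens by atom environment:
  7 × C (aromatic): 1 H each → 7
  5 × C (aromatic): no H
  2 × O: no H
  1 × C: no H
  1 × Cl: no H
  1 × N (charge +1): 3 H
  1 × N (charge +1): no H
  1 × O (charge -1): no H
  Total hydrogens = 10.
Net charge +1.
Molecular formula: C13H10ClN2O3+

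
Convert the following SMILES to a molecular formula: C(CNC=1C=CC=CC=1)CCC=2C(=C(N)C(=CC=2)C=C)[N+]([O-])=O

C18H21N3O2

Heavy atoms from the SMILES: 18 C, 3 N, 2 O.
Implicit hydrogens by atom environment:
  7 × C (aromatic): 1 H each → 7
  5 × C: 2 H each → 10
  5 × C (aromatic): no H
  1 × C: 1 H
  1 × N: 2 H
  1 × N: 1 H
  1 × N (charge +1): no H
  1 × O: no H
  1 × O (charge -1): no H
  Total hydrogens = 21.
Molecular formula: C18H21N3O2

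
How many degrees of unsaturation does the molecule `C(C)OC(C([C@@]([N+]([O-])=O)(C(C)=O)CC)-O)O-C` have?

Molecular formula from the SMILES: C10H19NO6.
DoU = (2C + 2 + N − H − X)/2 = (2·10 + 2 + 1 − 19 − 0)/2 = 4/2 = 2.
(Structurally: 0 ring(s) + 2 π bond(s) = 2.)

2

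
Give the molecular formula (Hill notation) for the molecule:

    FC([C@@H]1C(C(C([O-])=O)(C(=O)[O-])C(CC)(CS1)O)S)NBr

Heavy atoms from the SMILES: 1 Br, 10 C, 1 F, 1 N, 5 O, 2 S.
Implicit hydrogens by atom environment:
  4 × C: no H
  3 × C: 1 H each → 3
  2 × C: 2 H each → 4
  2 × O: no H
  2 × O (charge -1): no H
  1 × Br: no H
  1 × C: 3 H
  1 × F: no H
  1 × N: 1 H
  1 × O: 1 H
  1 × S: 1 H
  1 × S: no H
  Total hydrogens = 13.
Net charge -2.
Molecular formula: [C10H13BrFNO5S2]2-

[C10H13BrFNO5S2]2-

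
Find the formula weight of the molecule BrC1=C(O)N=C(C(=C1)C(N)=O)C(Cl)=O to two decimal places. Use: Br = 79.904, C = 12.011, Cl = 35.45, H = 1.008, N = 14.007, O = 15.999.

Molecular formula: C7H4BrClN2O3.
M = 1×79.904 + 7×12.011 + 1×35.45 + 4×1.008 + 2×14.007 + 3×15.999 = 279.47 g/mol.

279.47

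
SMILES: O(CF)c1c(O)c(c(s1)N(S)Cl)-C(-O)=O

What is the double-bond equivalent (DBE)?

4

Molecular formula from the SMILES: C6H5ClFNO4S2.
DoU = (2C + 2 + N − H − X)/2 = (2·6 + 2 + 1 − 5 − 2)/2 = 8/2 = 4.
(Structurally: 1 ring(s) + 3 π bond(s) = 4.)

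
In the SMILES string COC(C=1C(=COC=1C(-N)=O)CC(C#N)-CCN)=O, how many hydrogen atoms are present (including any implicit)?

15

Hydrogens are implicit in SMILES; fill each atom to its normal valence:
  3 × C: 2 H each → 6
  3 × C (aromatic): no H
  3 × C: no H
  3 × O: no H
  2 × N: 2 H each → 4
  1 × C: 3 H
  1 × C (aromatic): 1 H
  1 × C: 1 H
  1 × N: no H
  1 × O (aromatic): no H
  Total hydrogens = 15.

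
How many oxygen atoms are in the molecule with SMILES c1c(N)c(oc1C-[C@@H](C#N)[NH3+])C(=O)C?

2

The symbol for oxygen appears 2 times in the SMILES.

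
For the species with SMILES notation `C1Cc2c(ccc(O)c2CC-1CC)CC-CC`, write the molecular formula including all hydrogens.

Heavy atoms from the SMILES: 16 C, 1 O.
Implicit hydrogens by atom environment:
  7 × C: 2 H each → 14
  4 × C (aromatic): no H
  2 × C: 3 H each → 6
  2 × C (aromatic): 1 H each → 2
  1 × C: 1 H
  1 × O: 1 H
  Total hydrogens = 24.
Molecular formula: C16H24O

C16H24O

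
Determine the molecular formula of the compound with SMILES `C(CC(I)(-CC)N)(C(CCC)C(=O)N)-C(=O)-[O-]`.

Heavy atoms from the SMILES: 11 C, 1 I, 2 N, 3 O.
Implicit hydrogens by atom environment:
  4 × C: 2 H each → 8
  3 × C: no H
  2 × C: 3 H each → 6
  2 × C: 1 H each → 2
  2 × N: 2 H each → 4
  2 × O: no H
  1 × I: no H
  1 × O (charge -1): no H
  Total hydrogens = 20.
Net charge -1.
Molecular formula: C11H20IN2O3-

C11H20IN2O3-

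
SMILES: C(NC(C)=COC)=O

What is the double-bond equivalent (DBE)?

2

Molecular formula from the SMILES: C5H9NO2.
DoU = (2C + 2 + N − H − X)/2 = (2·5 + 2 + 1 − 9 − 0)/2 = 4/2 = 2.
(Structurally: 0 ring(s) + 2 π bond(s) = 2.)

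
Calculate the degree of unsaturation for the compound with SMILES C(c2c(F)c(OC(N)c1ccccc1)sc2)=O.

Molecular formula from the SMILES: C12H10FNO2S.
DoU = (2C + 2 + N − H − X)/2 = (2·12 + 2 + 1 − 10 − 1)/2 = 16/2 = 8.
(Structurally: 2 ring(s) + 6 π bond(s) = 8.)

8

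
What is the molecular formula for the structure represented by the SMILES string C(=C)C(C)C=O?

Heavy atoms from the SMILES: 5 C, 1 O.
Implicit hydrogens by atom environment:
  3 × C: 1 H each → 3
  1 × C: 3 H
  1 × C: 2 H
  1 × O: no H
  Total hydrogens = 8.
Molecular formula: C5H8O

C5H8O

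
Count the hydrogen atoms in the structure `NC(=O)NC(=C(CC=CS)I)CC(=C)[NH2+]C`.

Hydrogens are implicit in SMILES; fill each atom to its normal valence:
  4 × C: no H
  3 × C: 2 H each → 6
  2 × C: 1 H each → 2
  1 × C: 3 H
  1 × I: no H
  1 × N (charge +1): 2 H
  1 × N: 2 H
  1 × N: 1 H
  1 × O: no H
  1 × S: 1 H
  Total hydrogens = 17.

17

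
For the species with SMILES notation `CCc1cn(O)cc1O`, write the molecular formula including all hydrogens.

C6H9NO2

Heavy atoms from the SMILES: 6 C, 1 N, 2 O.
Implicit hydrogens by atom environment:
  2 × C (aromatic): 1 H each → 2
  2 × C (aromatic): no H
  2 × O: 1 H each → 2
  1 × C: 3 H
  1 × C: 2 H
  1 × N (aromatic): no H
  Total hydrogens = 9.
Molecular formula: C6H9NO2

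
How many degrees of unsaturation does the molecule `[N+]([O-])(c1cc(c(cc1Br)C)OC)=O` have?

5

Molecular formula from the SMILES: C8H8BrNO3.
DoU = (2C + 2 + N − H − X)/2 = (2·8 + 2 + 1 − 8 − 1)/2 = 10/2 = 5.
(Structurally: 1 ring(s) + 4 π bond(s) = 5.)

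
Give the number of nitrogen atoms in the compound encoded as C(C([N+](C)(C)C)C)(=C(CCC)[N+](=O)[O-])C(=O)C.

2

The symbol for nitrogen appears 2 times in the SMILES.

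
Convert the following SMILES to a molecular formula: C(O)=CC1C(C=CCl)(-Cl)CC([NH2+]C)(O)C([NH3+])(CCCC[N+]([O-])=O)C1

Heavy atoms from the SMILES: 15 C, 2 Cl, 3 N, 4 O.
Implicit hydrogens by atom environment:
  6 × C: 2 H each → 12
  5 × C: 1 H each → 5
  3 × C: no H
  2 × Cl: no H
  2 × O: 1 H each → 2
  1 × C: 3 H
  1 × N (charge +1): 3 H
  1 × N (charge +1): 2 H
  1 × N (charge +1): no H
  1 × O: no H
  1 × O (charge -1): no H
  Total hydrogens = 27.
Net charge +2.
Molecular formula: [C15H27Cl2N3O4]2+

[C15H27Cl2N3O4]2+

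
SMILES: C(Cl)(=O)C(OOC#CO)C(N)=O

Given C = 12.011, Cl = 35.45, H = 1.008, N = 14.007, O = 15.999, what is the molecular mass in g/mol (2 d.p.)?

193.54

Molecular formula: C5H4ClNO5.
M = 5×12.011 + 1×35.45 + 4×1.008 + 1×14.007 + 5×15.999 = 193.54 g/mol.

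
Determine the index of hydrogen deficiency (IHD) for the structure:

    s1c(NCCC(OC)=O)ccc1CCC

4

Molecular formula from the SMILES: C11H17NO2S.
DoU = (2C + 2 + N − H − X)/2 = (2·11 + 2 + 1 − 17 − 0)/2 = 8/2 = 4.
(Structurally: 1 ring(s) + 3 π bond(s) = 4.)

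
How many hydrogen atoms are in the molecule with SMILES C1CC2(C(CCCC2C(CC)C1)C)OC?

Hydrogens are implicit in SMILES; fill each atom to its normal valence:
  7 × C: 2 H each → 14
  3 × C: 3 H each → 9
  3 × C: 1 H each → 3
  1 × C: no H
  1 × O: no H
  Total hydrogens = 26.

26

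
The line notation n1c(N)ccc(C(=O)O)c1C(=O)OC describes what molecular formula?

C8H8N2O4

Heavy atoms from the SMILES: 8 C, 2 N, 4 O.
Implicit hydrogens by atom environment:
  3 × C (aromatic): no H
  3 × O: no H
  2 × C (aromatic): 1 H each → 2
  2 × C: no H
  1 × C: 3 H
  1 × N: 2 H
  1 × N (aromatic): no H
  1 × O: 1 H
  Total hydrogens = 8.
Molecular formula: C8H8N2O4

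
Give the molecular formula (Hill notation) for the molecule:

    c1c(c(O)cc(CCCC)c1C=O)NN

C11H16N2O2

Heavy atoms from the SMILES: 11 C, 2 N, 2 O.
Implicit hydrogens by atom environment:
  4 × C (aromatic): no H
  3 × C: 2 H each → 6
  2 × C (aromatic): 1 H each → 2
  1 × C: 3 H
  1 × C: 1 H
  1 × N: 2 H
  1 × N: 1 H
  1 × O: 1 H
  1 × O: no H
  Total hydrogens = 16.
Molecular formula: C11H16N2O2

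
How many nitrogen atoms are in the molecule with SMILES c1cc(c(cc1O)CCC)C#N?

The symbol for nitrogen appears 1 time in the SMILES.

1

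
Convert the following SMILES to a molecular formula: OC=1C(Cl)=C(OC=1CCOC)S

Heavy atoms from the SMILES: 7 C, 1 Cl, 3 O, 1 S.
Implicit hydrogens by atom environment:
  4 × C (aromatic): no H
  2 × C: 2 H each → 4
  1 × C: 3 H
  1 × Cl: no H
  1 × O: 1 H
  1 × O (aromatic): no H
  1 × O: no H
  1 × S: 1 H
  Total hydrogens = 9.
Molecular formula: C7H9ClO3S

C7H9ClO3S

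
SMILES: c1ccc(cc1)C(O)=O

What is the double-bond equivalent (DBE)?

Molecular formula from the SMILES: C7H6O2.
DoU = (2C + 2 + N − H − X)/2 = (2·7 + 2 + 0 − 6 − 0)/2 = 10/2 = 5.
(Structurally: 1 ring(s) + 4 π bond(s) = 5.)

5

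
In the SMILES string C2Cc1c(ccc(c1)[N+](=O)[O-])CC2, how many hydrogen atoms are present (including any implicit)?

Hydrogens are implicit in SMILES; fill each atom to its normal valence:
  4 × C: 2 H each → 8
  3 × C (aromatic): 1 H each → 3
  3 × C (aromatic): no H
  1 × N (charge +1): no H
  1 × O: no H
  1 × O (charge -1): no H
  Total hydrogens = 11.

11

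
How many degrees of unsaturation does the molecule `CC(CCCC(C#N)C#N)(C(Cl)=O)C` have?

Molecular formula from the SMILES: C10H13ClN2O.
DoU = (2C + 2 + N − H − X)/2 = (2·10 + 2 + 2 − 13 − 1)/2 = 10/2 = 5.
(Structurally: 0 ring(s) + 5 π bond(s) = 5.)

5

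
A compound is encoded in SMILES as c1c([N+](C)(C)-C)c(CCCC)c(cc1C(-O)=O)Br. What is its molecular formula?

C14H21BrNO2+

Heavy atoms from the SMILES: 1 Br, 14 C, 1 N, 2 O.
Implicit hydrogens by atom environment:
  4 × C: 3 H each → 12
  4 × C (aromatic): no H
  3 × C: 2 H each → 6
  2 × C (aromatic): 1 H each → 2
  1 × Br: no H
  1 × C: no H
  1 × N (charge +1): no H
  1 × O: 1 H
  1 × O: no H
  Total hydrogens = 21.
Net charge +1.
Molecular formula: C14H21BrNO2+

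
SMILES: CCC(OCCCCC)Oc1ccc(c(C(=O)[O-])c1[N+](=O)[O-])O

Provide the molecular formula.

Heavy atoms from the SMILES: 15 C, 1 N, 7 O.
Implicit hydrogens by atom environment:
  5 × C: 2 H each → 10
  4 × C (aromatic): no H
  4 × O: no H
  2 × C: 3 H each → 6
  2 × C (aromatic): 1 H each → 2
  2 × O (charge -1): no H
  1 × C: 1 H
  1 × C: no H
  1 × N (charge +1): no H
  1 × O: 1 H
  Total hydrogens = 20.
Net charge -1.
Molecular formula: C15H20NO7-

C15H20NO7-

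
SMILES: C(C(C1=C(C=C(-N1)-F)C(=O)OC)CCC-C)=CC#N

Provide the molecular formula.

C14H17FN2O2

Heavy atoms from the SMILES: 14 C, 1 F, 2 N, 2 O.
Implicit hydrogens by atom environment:
  3 × C: 2 H each → 6
  3 × C: 1 H each → 3
  3 × C (aromatic): no H
  2 × C: 3 H each → 6
  2 × C: no H
  2 × O: no H
  1 × C (aromatic): 1 H
  1 × F: no H
  1 × N (aromatic): 1 H
  1 × N: no H
  Total hydrogens = 17.
Molecular formula: C14H17FN2O2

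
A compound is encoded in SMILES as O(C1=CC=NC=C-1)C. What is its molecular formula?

Heavy atoms from the SMILES: 6 C, 1 N, 1 O.
Implicit hydrogens by atom environment:
  4 × C (aromatic): 1 H each → 4
  1 × C: 3 H
  1 × C (aromatic): no H
  1 × N (aromatic): no H
  1 × O: no H
  Total hydrogens = 7.
Molecular formula: C6H7NO

C6H7NO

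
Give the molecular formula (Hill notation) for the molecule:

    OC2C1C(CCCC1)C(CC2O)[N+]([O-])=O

Heavy atoms from the SMILES: 10 C, 1 N, 4 O.
Implicit hydrogens by atom environment:
  5 × C: 2 H each → 10
  5 × C: 1 H each → 5
  2 × O: 1 H each → 2
  1 × N (charge +1): no H
  1 × O: no H
  1 × O (charge -1): no H
  Total hydrogens = 17.
Molecular formula: C10H17NO4

C10H17NO4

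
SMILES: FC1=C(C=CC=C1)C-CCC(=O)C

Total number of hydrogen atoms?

Hydrogens are implicit in SMILES; fill each atom to its normal valence:
  4 × C (aromatic): 1 H each → 4
  3 × C: 2 H each → 6
  2 × C (aromatic): no H
  1 × C: 3 H
  1 × C: no H
  1 × F: no H
  1 × O: no H
  Total hydrogens = 13.

13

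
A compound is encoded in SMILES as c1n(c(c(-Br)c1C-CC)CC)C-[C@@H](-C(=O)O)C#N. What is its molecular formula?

C13H17BrN2O2

Heavy atoms from the SMILES: 1 Br, 13 C, 2 N, 2 O.
Implicit hydrogens by atom environment:
  4 × C: 2 H each → 8
  3 × C (aromatic): no H
  2 × C: 3 H each → 6
  2 × C: no H
  1 × Br: no H
  1 × C (aromatic): 1 H
  1 × C: 1 H
  1 × N (aromatic): no H
  1 × N: no H
  1 × O: 1 H
  1 × O: no H
  Total hydrogens = 17.
Molecular formula: C13H17BrN2O2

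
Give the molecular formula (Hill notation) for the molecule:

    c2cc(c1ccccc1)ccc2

C12H10

Heavy atoms from the SMILES: 12 C.
Implicit hydrogens by atom environment:
  10 × C (aromatic): 1 H each → 10
  2 × C (aromatic): no H
  Total hydrogens = 10.
Molecular formula: C12H10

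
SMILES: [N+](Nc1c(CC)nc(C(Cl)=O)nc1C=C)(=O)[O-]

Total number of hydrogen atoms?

Hydrogens are implicit in SMILES; fill each atom to its normal valence:
  4 × C (aromatic): no H
  2 × C: 2 H each → 4
  2 × N (aromatic): no H
  2 × O: no H
  1 × C: 3 H
  1 × C: 1 H
  1 × C: no H
  1 × Cl: no H
  1 × N: 1 H
  1 × N (charge +1): no H
  1 × O (charge -1): no H
  Total hydrogens = 9.

9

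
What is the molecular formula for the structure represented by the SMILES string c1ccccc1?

C6H6

Heavy atoms from the SMILES: 6 C.
Implicit hydrogens by atom environment:
  6 × C (aromatic): 1 H each → 6
  Total hydrogens = 6.
Molecular formula: C6H6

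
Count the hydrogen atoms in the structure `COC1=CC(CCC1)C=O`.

Hydrogens are implicit in SMILES; fill each atom to its normal valence:
  3 × C: 2 H each → 6
  3 × C: 1 H each → 3
  2 × O: no H
  1 × C: 3 H
  1 × C: no H
  Total hydrogens = 12.

12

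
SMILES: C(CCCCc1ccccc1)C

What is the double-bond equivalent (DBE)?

4

Molecular formula from the SMILES: C12H18.
DoU = (2C + 2 + N − H − X)/2 = (2·12 + 2 + 0 − 18 − 0)/2 = 8/2 = 4.
(Structurally: 1 ring(s) + 3 π bond(s) = 4.)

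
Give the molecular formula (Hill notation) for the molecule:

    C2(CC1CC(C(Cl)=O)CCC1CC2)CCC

C14H23ClO

Heavy atoms from the SMILES: 14 C, 1 Cl, 1 O.
Implicit hydrogens by atom environment:
  8 × C: 2 H each → 16
  4 × C: 1 H each → 4
  1 × C: 3 H
  1 × C: no H
  1 × Cl: no H
  1 × O: no H
  Total hydrogens = 23.
Molecular formula: C14H23ClO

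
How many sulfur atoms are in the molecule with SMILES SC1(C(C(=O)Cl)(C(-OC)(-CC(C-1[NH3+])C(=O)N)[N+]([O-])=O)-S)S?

3

The symbol for sulfur appears 3 times in the SMILES.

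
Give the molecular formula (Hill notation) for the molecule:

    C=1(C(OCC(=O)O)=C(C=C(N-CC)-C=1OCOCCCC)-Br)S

C15H22BrNO5S

Heavy atoms from the SMILES: 1 Br, 15 C, 1 N, 5 O, 1 S.
Implicit hydrogens by atom environment:
  6 × C: 2 H each → 12
  5 × C (aromatic): no H
  4 × O: no H
  2 × C: 3 H each → 6
  1 × Br: no H
  1 × C (aromatic): 1 H
  1 × C: no H
  1 × N: 1 H
  1 × O: 1 H
  1 × S: 1 H
  Total hydrogens = 22.
Molecular formula: C15H22BrNO5S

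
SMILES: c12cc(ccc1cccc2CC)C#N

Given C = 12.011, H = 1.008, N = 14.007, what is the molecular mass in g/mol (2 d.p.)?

181.24

Molecular formula: C13H11N.
M = 13×12.011 + 11×1.008 + 1×14.007 = 181.24 g/mol.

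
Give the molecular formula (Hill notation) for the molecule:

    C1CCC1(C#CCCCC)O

Heavy atoms from the SMILES: 10 C, 1 O.
Implicit hydrogens by atom environment:
  6 × C: 2 H each → 12
  3 × C: no H
  1 × C: 3 H
  1 × O: 1 H
  Total hydrogens = 16.
Molecular formula: C10H16O

C10H16O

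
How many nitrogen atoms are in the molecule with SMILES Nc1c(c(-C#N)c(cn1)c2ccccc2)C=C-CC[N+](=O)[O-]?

The symbol for nitrogen appears 4 times in the SMILES.

4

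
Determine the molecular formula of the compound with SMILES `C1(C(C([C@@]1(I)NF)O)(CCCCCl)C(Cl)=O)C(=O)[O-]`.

C10H12Cl2FINO4-

Heavy atoms from the SMILES: 10 C, 2 Cl, 1 F, 1 I, 1 N, 4 O.
Implicit hydrogens by atom environment:
  4 × C: 2 H each → 8
  4 × C: no H
  2 × C: 1 H each → 2
  2 × Cl: no H
  2 × O: no H
  1 × F: no H
  1 × I: no H
  1 × N: 1 H
  1 × O: 1 H
  1 × O (charge -1): no H
  Total hydrogens = 12.
Net charge -1.
Molecular formula: C10H12Cl2FINO4-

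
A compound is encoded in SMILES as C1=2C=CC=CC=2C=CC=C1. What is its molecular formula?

C10H8

Heavy atoms from the SMILES: 10 C.
Implicit hydrogens by atom environment:
  8 × C (aromatic): 1 H each → 8
  2 × C (aromatic): no H
  Total hydrogens = 8.
Molecular formula: C10H8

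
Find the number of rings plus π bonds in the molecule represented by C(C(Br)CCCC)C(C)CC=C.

Molecular formula from the SMILES: C11H21Br.
DoU = (2C + 2 + N − H − X)/2 = (2·11 + 2 + 0 − 21 − 1)/2 = 2/2 = 1.
(Structurally: 0 ring(s) + 1 π bond(s) = 1.)

1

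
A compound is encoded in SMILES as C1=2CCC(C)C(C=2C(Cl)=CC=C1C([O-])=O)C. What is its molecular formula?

C13H14ClO2-

Heavy atoms from the SMILES: 13 C, 1 Cl, 2 O.
Implicit hydrogens by atom environment:
  4 × C (aromatic): no H
  2 × C: 3 H each → 6
  2 × C: 2 H each → 4
  2 × C (aromatic): 1 H each → 2
  2 × C: 1 H each → 2
  1 × C: no H
  1 × Cl: no H
  1 × O: no H
  1 × O (charge -1): no H
  Total hydrogens = 14.
Net charge -1.
Molecular formula: C13H14ClO2-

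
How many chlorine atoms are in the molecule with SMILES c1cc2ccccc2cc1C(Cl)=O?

The symbol for chlorine appears 1 time in the SMILES.

1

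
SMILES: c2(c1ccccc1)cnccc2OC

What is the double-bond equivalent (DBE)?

Molecular formula from the SMILES: C12H11NO.
DoU = (2C + 2 + N − H − X)/2 = (2·12 + 2 + 1 − 11 − 0)/2 = 16/2 = 8.
(Structurally: 2 ring(s) + 6 π bond(s) = 8.)

8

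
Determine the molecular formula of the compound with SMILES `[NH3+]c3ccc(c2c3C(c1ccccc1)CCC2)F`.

C16H17FN+

Heavy atoms from the SMILES: 16 C, 1 F, 1 N.
Implicit hydrogens by atom environment:
  7 × C (aromatic): 1 H each → 7
  5 × C (aromatic): no H
  3 × C: 2 H each → 6
  1 × C: 1 H
  1 × F: no H
  1 × N (charge +1): 3 H
  Total hydrogens = 17.
Net charge +1.
Molecular formula: C16H17FN+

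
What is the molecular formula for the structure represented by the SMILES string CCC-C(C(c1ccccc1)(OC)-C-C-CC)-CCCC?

C20H34O

Heavy atoms from the SMILES: 20 C, 1 O.
Implicit hydrogens by atom environment:
  8 × C: 2 H each → 16
  5 × C (aromatic): 1 H each → 5
  4 × C: 3 H each → 12
  1 × C: 1 H
  1 × C: no H
  1 × C (aromatic): no H
  1 × O: no H
  Total hydrogens = 34.
Molecular formula: C20H34O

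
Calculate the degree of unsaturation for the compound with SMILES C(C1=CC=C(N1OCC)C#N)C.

5

Molecular formula from the SMILES: C9H12N2O.
DoU = (2C + 2 + N − H − X)/2 = (2·9 + 2 + 2 − 12 − 0)/2 = 10/2 = 5.
(Structurally: 1 ring(s) + 4 π bond(s) = 5.)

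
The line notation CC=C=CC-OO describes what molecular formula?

C5H8O2

Heavy atoms from the SMILES: 5 C, 2 O.
Implicit hydrogens by atom environment:
  2 × C: 1 H each → 2
  1 × C: 3 H
  1 × C: 2 H
  1 × C: no H
  1 × O: 1 H
  1 × O: no H
  Total hydrogens = 8.
Molecular formula: C5H8O2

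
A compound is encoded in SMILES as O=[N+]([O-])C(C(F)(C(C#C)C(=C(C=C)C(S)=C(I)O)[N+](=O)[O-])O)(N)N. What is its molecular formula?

Heavy atoms from the SMILES: 11 C, 1 F, 1 I, 4 N, 6 O, 1 S.
Implicit hydrogens by atom environment:
  7 × C: no H
  3 × C: 1 H each → 3
  2 × N: 2 H each → 4
  2 × N (charge +1): no H
  2 × O: 1 H each → 2
  2 × O: no H
  2 × O (charge -1): no H
  1 × C: 2 H
  1 × F: no H
  1 × I: no H
  1 × S: 1 H
  Total hydrogens = 12.
Molecular formula: C11H12FIN4O6S

C11H12FIN4O6S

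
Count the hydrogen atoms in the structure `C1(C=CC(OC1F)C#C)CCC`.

Hydrogens are implicit in SMILES; fill each atom to its normal valence:
  6 × C: 1 H each → 6
  2 × C: 2 H each → 4
  1 × C: 3 H
  1 × C: no H
  1 × F: no H
  1 × O: no H
  Total hydrogens = 13.

13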